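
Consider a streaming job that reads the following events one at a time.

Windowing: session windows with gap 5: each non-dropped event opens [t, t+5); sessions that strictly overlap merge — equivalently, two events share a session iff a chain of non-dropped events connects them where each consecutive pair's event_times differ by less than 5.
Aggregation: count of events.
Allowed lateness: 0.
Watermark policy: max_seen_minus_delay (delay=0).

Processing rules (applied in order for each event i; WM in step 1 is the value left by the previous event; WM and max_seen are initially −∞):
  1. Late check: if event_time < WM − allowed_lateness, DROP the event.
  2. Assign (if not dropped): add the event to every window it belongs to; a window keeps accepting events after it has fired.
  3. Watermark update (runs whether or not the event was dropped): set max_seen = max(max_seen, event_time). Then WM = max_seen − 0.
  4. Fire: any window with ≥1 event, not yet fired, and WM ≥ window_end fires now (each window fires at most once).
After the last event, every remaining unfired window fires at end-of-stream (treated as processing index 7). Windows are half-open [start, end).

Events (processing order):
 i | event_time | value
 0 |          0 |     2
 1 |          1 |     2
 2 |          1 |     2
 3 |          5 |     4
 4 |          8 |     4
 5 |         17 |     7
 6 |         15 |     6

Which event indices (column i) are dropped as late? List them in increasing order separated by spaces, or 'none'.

6

i=0 t=0 v=2: → [0,5); WM=0
i=1 t=1 v=2: → [0,6); WM=1
i=2 t=1 v=2: → [0,6); WM=1
i=3 t=5 v=4: → [0,10); WM=5
i=4 t=8 v=4: → [0,13); WM=8
i=5 t=17 v=7: → [17,22); WM=17
i=6 t=15 v=6: DROP (t<17-0); WM=17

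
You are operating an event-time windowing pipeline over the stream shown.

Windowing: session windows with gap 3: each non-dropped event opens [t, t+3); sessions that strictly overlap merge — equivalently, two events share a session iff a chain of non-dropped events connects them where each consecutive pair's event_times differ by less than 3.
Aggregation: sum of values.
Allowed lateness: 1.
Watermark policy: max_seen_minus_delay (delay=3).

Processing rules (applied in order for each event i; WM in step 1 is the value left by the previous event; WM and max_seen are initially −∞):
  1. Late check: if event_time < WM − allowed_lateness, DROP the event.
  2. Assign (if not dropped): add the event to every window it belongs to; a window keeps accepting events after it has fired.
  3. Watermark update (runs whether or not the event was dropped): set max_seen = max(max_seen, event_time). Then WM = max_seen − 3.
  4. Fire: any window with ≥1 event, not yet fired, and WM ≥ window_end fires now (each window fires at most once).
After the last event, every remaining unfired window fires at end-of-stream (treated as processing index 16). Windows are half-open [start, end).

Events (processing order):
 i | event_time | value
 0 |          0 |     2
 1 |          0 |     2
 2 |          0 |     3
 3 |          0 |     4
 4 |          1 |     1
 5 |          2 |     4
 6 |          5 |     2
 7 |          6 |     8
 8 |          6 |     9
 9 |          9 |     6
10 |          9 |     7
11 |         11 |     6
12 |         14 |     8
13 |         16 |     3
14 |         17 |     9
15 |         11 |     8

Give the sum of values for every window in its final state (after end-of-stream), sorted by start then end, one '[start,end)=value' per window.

i=0 t=0 v=2: → [0,3); WM=-3
i=1 t=0 v=2: → [0,3); WM=-3
i=2 t=0 v=3: → [0,3); WM=-3
i=3 t=0 v=4: → [0,3); WM=-3
i=4 t=1 v=1: → [0,4); WM=-2
i=5 t=2 v=4: → [0,5); WM=-1
i=6 t=5 v=2: → [5,8); WM=2
i=7 t=6 v=8: → [5,9); WM=3
i=8 t=6 v=9: → [5,9); WM=3
i=9 t=9 v=6: → [9,12); WM=6
i=10 t=9 v=7: → [9,12); WM=6
i=11 t=11 v=6: → [9,14); WM=8
i=12 t=14 v=8: → [14,17); WM=11
i=13 t=16 v=3: → [14,19); WM=13
i=14 t=17 v=9: → [14,20); WM=14
i=15 t=11 v=8: DROP (t<14-1); WM=14

[0,5)=16 [5,9)=19 [9,14)=19 [14,20)=20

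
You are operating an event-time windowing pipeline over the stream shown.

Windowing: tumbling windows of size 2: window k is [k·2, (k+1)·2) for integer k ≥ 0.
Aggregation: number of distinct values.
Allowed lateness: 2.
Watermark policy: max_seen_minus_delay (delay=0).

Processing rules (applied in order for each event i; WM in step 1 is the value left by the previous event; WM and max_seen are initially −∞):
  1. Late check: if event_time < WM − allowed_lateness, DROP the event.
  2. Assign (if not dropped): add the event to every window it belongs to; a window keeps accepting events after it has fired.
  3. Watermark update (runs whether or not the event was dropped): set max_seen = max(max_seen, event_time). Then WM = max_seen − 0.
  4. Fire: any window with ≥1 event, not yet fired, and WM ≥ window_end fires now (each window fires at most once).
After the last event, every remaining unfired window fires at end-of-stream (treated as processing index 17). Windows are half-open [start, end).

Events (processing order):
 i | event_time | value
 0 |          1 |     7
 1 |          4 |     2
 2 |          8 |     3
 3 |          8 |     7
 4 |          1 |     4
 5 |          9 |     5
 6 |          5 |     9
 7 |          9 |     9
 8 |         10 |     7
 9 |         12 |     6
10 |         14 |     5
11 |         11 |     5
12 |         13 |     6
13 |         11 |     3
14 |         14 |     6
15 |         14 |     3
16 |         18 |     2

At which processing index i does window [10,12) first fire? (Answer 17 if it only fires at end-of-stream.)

9

i=0 t=1 v=7: → [0,2); WM=1
i=1 t=4 v=2: → [4,6); WM=4; [0,2) fires=1
i=2 t=8 v=3: → [8,10); WM=8; [4,6) fires=1
i=3 t=8 v=7: → [8,10); WM=8
i=4 t=1 v=4: DROP (t<8-2); WM=8
i=5 t=9 v=5: → [8,10); WM=9
i=6 t=5 v=9: DROP (t<9-2); WM=9
i=7 t=9 v=9: → [8,10); WM=9
i=8 t=10 v=7: → [10,12); WM=10; [8,10) fires=4
i=9 t=12 v=6: → [12,14); WM=12; [10,12) fires=1
i=10 t=14 v=5: → [14,16); WM=14; [12,14) fires=1
i=11 t=11 v=5: DROP (t<14-2); WM=14
i=12 t=13 v=6: → [12,14); WM=14
i=13 t=11 v=3: DROP (t<14-2); WM=14
i=14 t=14 v=6: → [14,16); WM=14
i=15 t=14 v=3: → [14,16); WM=14
i=16 t=18 v=2: → [18,20); WM=18; [14,16) fires=3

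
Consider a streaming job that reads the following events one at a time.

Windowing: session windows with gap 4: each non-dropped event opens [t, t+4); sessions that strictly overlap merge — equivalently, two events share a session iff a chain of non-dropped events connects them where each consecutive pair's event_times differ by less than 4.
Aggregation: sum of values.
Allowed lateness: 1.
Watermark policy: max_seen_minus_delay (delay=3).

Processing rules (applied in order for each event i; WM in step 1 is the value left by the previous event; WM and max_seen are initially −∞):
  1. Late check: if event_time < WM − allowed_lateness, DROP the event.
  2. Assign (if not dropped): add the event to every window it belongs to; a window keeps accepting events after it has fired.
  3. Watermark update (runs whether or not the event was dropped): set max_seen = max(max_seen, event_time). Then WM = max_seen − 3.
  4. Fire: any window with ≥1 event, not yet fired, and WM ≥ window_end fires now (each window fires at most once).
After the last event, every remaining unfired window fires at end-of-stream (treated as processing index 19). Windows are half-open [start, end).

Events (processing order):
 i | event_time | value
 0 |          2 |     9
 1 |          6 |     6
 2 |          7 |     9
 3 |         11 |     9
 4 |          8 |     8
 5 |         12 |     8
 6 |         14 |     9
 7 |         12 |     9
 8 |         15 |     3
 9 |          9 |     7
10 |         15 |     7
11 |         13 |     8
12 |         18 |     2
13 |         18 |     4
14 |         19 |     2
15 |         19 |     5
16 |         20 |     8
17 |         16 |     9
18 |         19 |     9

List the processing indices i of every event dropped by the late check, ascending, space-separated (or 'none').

i=0 t=2 v=9: → [2,6); WM=-1
i=1 t=6 v=6: → [6,10); WM=3
i=2 t=7 v=9: → [6,11); WM=4
i=3 t=11 v=9: → [11,15); WM=8
i=4 t=8 v=8: → [6,15); WM=8
i=5 t=12 v=8: → [6,16); WM=9
i=6 t=14 v=9: → [6,18); WM=11
i=7 t=12 v=9: → [6,18); WM=11
i=8 t=15 v=3: → [6,19); WM=12
i=9 t=9 v=7: DROP (t<12-1); WM=12
i=10 t=15 v=7: → [6,19); WM=12
i=11 t=13 v=8: → [6,19); WM=12
i=12 t=18 v=2: → [6,22); WM=15
i=13 t=18 v=4: → [6,22); WM=15
i=14 t=19 v=2: → [6,23); WM=16
i=15 t=19 v=5: → [6,23); WM=16
i=16 t=20 v=8: → [6,24); WM=17
i=17 t=16 v=9: → [6,24); WM=17
i=18 t=19 v=9: → [6,24); WM=17

9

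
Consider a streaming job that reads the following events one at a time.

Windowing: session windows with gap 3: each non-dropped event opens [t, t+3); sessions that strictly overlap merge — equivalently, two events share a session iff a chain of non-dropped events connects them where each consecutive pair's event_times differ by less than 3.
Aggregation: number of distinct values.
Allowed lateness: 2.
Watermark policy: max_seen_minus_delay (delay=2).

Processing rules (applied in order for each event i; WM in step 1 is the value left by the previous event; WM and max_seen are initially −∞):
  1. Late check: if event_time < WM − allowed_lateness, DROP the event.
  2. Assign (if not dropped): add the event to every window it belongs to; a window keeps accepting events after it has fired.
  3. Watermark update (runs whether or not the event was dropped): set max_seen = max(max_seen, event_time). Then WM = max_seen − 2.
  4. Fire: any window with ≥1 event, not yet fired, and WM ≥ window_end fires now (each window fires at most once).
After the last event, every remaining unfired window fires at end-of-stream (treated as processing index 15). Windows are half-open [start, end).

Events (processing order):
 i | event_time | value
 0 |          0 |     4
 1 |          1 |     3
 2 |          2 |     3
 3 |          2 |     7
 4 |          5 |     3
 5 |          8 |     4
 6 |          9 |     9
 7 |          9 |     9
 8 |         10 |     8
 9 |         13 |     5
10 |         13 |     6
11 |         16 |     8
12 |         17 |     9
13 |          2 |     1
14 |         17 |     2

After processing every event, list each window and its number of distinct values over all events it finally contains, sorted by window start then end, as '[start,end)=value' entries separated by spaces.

[0,5)=3 [5,8)=1 [8,13)=3 [13,16)=2 [16,20)=3

i=0 t=0 v=4: → [0,3); WM=-2
i=1 t=1 v=3: → [0,4); WM=-1
i=2 t=2 v=3: → [0,5); WM=0
i=3 t=2 v=7: → [0,5); WM=0
i=4 t=5 v=3: → [5,8); WM=3
i=5 t=8 v=4: → [8,11); WM=6
i=6 t=9 v=9: → [8,12); WM=7
i=7 t=9 v=9: → [8,12); WM=7
i=8 t=10 v=8: → [8,13); WM=8
i=9 t=13 v=5: → [13,16); WM=11
i=10 t=13 v=6: → [13,16); WM=11
i=11 t=16 v=8: → [16,19); WM=14
i=12 t=17 v=9: → [16,20); WM=15
i=13 t=2 v=1: DROP (t<15-2); WM=15
i=14 t=17 v=2: → [16,20); WM=15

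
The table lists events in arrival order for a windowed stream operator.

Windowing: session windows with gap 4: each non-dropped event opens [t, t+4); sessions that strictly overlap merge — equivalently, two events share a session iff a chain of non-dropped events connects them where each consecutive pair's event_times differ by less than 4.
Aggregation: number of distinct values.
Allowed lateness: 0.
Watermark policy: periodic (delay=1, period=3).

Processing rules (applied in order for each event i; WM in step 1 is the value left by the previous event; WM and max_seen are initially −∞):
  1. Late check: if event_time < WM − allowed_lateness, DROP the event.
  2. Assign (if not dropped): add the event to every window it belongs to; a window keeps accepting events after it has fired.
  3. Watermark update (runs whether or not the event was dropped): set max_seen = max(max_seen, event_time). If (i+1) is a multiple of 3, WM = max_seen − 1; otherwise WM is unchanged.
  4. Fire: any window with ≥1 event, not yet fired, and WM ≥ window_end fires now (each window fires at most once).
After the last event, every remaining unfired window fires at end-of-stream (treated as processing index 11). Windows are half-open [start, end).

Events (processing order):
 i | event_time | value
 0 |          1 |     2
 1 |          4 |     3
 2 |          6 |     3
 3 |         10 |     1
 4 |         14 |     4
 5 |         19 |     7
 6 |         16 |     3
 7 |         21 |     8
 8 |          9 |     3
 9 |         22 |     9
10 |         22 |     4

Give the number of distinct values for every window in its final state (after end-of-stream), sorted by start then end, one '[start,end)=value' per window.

[1,10)=2 [10,14)=1 [14,18)=1 [19,26)=4

i=0 t=1 v=2: → [1,5); WM=−∞
i=1 t=4 v=3: → [1,8); WM=−∞
i=2 t=6 v=3: → [1,10); WM=5
i=3 t=10 v=1: → [10,14); WM=5
i=4 t=14 v=4: → [14,18); WM=5
i=5 t=19 v=7: → [19,23); WM=18
i=6 t=16 v=3: DROP (t<18-0); WM=18
i=7 t=21 v=8: → [19,25); WM=18
i=8 t=9 v=3: DROP (t<18-0); WM=20
i=9 t=22 v=9: → [19,26); WM=20
i=10 t=22 v=4: → [19,26); WM=20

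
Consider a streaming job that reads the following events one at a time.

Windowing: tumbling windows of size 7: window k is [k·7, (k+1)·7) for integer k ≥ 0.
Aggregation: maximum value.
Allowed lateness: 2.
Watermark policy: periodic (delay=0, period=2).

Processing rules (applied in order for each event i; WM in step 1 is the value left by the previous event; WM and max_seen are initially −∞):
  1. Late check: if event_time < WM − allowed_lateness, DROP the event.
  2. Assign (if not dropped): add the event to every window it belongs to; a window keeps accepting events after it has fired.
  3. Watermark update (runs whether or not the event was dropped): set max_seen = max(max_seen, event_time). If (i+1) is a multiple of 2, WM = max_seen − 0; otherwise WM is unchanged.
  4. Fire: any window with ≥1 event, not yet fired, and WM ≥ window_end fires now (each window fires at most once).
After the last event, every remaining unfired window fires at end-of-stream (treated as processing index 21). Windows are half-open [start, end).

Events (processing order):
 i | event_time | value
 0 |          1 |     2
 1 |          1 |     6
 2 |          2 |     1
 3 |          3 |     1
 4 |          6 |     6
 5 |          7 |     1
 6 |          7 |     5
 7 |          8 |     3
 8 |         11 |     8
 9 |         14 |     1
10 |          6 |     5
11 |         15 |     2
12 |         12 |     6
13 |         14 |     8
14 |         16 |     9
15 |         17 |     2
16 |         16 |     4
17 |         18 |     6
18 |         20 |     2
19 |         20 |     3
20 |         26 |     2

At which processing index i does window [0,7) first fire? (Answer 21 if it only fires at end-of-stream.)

5

i=0 t=1 v=2: → [0,7); WM=−∞
i=1 t=1 v=6: → [0,7); WM=1
i=2 t=2 v=1: → [0,7); WM=1
i=3 t=3 v=1: → [0,7); WM=3
i=4 t=6 v=6: → [0,7); WM=3
i=5 t=7 v=1: → [7,14); WM=7; [0,7) fires=6
i=6 t=7 v=5: → [7,14); WM=7
i=7 t=8 v=3: → [7,14); WM=8
i=8 t=11 v=8: → [7,14); WM=8
i=9 t=14 v=1: → [14,21); WM=14; [7,14) fires=8
i=10 t=6 v=5: DROP (t<14-2); WM=14
i=11 t=15 v=2: → [14,21); WM=15
i=12 t=12 v=6: DROP (t<15-2); WM=15
i=13 t=14 v=8: → [14,21); WM=15
i=14 t=16 v=9: → [14,21); WM=15
i=15 t=17 v=2: → [14,21); WM=17
i=16 t=16 v=4: → [14,21); WM=17
i=17 t=18 v=6: → [14,21); WM=18
i=18 t=20 v=2: → [14,21); WM=18
i=19 t=20 v=3: → [14,21); WM=20
i=20 t=26 v=2: → [21,28); WM=20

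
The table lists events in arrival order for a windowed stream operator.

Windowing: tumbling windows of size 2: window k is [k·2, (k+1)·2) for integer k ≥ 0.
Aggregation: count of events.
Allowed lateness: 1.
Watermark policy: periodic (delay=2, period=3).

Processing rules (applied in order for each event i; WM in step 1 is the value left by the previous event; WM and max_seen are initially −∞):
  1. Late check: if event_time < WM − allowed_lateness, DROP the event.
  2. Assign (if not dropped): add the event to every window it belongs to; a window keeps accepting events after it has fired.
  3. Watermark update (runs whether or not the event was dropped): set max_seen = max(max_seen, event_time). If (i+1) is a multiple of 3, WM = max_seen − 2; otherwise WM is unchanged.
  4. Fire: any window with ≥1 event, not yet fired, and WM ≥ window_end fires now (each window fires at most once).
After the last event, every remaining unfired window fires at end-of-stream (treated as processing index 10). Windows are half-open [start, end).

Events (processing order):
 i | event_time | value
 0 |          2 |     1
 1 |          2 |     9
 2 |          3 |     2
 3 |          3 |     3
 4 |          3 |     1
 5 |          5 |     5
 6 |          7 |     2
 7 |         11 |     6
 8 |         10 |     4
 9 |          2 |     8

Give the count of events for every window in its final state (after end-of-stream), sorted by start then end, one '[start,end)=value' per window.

[2,4)=5 [4,6)=1 [6,8)=1 [10,12)=2

i=0 t=2 v=1: → [2,4); WM=−∞
i=1 t=2 v=9: → [2,4); WM=−∞
i=2 t=3 v=2: → [2,4); WM=1
i=3 t=3 v=3: → [2,4); WM=1
i=4 t=3 v=1: → [2,4); WM=1
i=5 t=5 v=5: → [4,6); WM=3
i=6 t=7 v=2: → [6,8); WM=3
i=7 t=11 v=6: → [10,12); WM=3
i=8 t=10 v=4: → [10,12); WM=9; [2,4) fires=5 [4,6) fires=1 [6,8) fires=1
i=9 t=2 v=8: DROP (t<9-1); WM=9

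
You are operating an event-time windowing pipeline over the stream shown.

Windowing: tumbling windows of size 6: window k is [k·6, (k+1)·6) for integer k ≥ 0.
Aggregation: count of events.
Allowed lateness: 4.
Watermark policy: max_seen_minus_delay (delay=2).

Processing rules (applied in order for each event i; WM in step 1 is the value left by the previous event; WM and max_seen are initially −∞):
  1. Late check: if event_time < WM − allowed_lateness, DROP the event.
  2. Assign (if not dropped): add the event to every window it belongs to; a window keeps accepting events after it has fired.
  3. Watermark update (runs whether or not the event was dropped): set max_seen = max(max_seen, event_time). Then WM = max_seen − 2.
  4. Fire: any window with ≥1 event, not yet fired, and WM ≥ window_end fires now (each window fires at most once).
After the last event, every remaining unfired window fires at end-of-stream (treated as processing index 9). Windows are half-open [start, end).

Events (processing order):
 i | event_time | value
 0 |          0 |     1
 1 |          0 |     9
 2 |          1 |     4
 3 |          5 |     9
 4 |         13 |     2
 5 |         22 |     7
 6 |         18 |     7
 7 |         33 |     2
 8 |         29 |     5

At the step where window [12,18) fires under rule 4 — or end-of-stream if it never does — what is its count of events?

1

i=0 t=0 v=1: → [0,6); WM=-2
i=1 t=0 v=9: → [0,6); WM=-2
i=2 t=1 v=4: → [0,6); WM=-1
i=3 t=5 v=9: → [0,6); WM=3
i=4 t=13 v=2: → [12,18); WM=11; [0,6) fires=4
i=5 t=22 v=7: → [18,24); WM=20; [12,18) fires=1
i=6 t=18 v=7: → [18,24); WM=20
i=7 t=33 v=2: → [30,36); WM=31; [18,24) fires=2
i=8 t=29 v=5: → [24,30); WM=31; [24,30) fires=1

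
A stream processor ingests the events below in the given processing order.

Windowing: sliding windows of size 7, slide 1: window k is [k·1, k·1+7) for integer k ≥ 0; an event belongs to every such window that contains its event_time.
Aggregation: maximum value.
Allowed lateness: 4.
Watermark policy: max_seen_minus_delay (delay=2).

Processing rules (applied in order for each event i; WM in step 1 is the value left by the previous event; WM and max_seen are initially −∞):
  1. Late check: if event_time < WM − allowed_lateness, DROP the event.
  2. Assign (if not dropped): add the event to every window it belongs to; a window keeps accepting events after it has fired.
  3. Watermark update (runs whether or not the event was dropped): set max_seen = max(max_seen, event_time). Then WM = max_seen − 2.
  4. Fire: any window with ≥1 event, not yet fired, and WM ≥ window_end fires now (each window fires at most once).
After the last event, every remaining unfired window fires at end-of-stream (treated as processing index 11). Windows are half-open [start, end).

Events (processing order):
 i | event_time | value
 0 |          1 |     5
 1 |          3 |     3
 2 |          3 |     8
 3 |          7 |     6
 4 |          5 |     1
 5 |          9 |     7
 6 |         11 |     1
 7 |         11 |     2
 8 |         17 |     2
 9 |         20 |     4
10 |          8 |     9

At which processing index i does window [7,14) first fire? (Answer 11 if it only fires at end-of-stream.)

i=0 t=1 v=5: → [1,8),[0,7); WM=-1
i=1 t=3 v=3: → [3,10),[2,9),[1,8),[0,7); WM=1
i=2 t=3 v=8: → [3,10),[2,9),[1,8),[0,7); WM=1
i=3 t=7 v=6: → [7,14),[6,13),[5,12),[4,11),[3,10),[2,9),[1,8); WM=5
i=4 t=5 v=1: → [5,12),[4,11),[3,10),[2,9),[1,8),[0,7); WM=5
i=5 t=9 v=7: → [9,16),[8,15),[7,14),[6,13),[5,12),[4,11),[3,10); WM=7; [0,7) fires=8
i=6 t=11 v=1: → [11,18),[10,17),[9,16),[8,15),[7,14),[6,13),[5,12); WM=9; [1,8) fires=8 [2,9) fires=8
i=7 t=11 v=2: → [11,18),[10,17),[9,16),[8,15),[7,14),[6,13),[5,12); WM=9
i=8 t=17 v=2: → [17,24),[16,23),[15,22),[14,21),[13,20),[12,19),[11,18); WM=15; [3,10) fires=8 [4,11) fires=7 [5,12) fires=7 [6,13) fires=7 [7,14) fires=7 [8,15) fires=7
i=9 t=20 v=4: → [20,27),[19,26),[18,25),[17,24),[16,23),[15,22),[14,21); WM=18; [9,16) fires=7 [10,17) fires=2 [11,18) fires=2
i=10 t=8 v=9: DROP (t<18-4); WM=18

8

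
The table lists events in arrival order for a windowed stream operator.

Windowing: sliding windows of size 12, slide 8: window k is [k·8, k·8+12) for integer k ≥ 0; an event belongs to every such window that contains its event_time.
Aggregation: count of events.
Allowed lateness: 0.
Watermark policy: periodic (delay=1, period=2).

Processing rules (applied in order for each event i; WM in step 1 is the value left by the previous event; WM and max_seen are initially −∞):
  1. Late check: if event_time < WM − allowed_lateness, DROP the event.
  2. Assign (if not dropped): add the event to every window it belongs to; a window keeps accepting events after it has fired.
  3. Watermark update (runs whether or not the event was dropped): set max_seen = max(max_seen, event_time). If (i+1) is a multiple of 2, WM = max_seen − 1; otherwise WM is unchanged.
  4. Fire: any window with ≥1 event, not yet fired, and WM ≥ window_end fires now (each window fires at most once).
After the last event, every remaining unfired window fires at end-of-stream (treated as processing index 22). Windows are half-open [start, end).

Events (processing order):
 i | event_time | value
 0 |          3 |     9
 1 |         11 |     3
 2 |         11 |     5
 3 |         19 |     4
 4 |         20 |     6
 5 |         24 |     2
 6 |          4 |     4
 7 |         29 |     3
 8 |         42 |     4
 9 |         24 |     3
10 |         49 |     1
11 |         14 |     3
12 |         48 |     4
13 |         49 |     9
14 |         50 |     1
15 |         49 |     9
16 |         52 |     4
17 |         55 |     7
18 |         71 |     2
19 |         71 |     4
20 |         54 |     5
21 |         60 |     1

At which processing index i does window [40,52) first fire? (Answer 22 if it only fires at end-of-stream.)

17

i=0 t=3 v=9: → [0,12); WM=−∞
i=1 t=11 v=3: → [8,20),[0,12); WM=10
i=2 t=11 v=5: → [8,20),[0,12); WM=10
i=3 t=19 v=4: → [16,28),[8,20); WM=18; [0,12) fires=3
i=4 t=20 v=6: → [16,28); WM=18
i=5 t=24 v=2: → [24,36),[16,28); WM=23; [8,20) fires=3
i=6 t=4 v=4: DROP (t<23-0); WM=23
i=7 t=29 v=3: → [24,36); WM=28; [16,28) fires=3
i=8 t=42 v=4: → [40,52),[32,44); WM=28
i=9 t=24 v=3: DROP (t<28-0); WM=41; [24,36) fires=2
i=10 t=49 v=1: → [48,60),[40,52); WM=41
i=11 t=14 v=3: DROP (t<41-0); WM=48; [32,44) fires=1
i=12 t=48 v=4: → [48,60),[40,52); WM=48
i=13 t=49 v=9: → [48,60),[40,52); WM=48
i=14 t=50 v=1: → [48,60),[40,52); WM=48
i=15 t=49 v=9: → [48,60),[40,52); WM=49
i=16 t=52 v=4: → [48,60); WM=49
i=17 t=55 v=7: → [48,60); WM=54; [40,52) fires=6
i=18 t=71 v=2: → [64,76); WM=54
i=19 t=71 v=4: → [64,76); WM=70; [48,60) fires=7
i=20 t=54 v=5: DROP (t<70-0); WM=70
i=21 t=60 v=1: DROP (t<70-0); WM=70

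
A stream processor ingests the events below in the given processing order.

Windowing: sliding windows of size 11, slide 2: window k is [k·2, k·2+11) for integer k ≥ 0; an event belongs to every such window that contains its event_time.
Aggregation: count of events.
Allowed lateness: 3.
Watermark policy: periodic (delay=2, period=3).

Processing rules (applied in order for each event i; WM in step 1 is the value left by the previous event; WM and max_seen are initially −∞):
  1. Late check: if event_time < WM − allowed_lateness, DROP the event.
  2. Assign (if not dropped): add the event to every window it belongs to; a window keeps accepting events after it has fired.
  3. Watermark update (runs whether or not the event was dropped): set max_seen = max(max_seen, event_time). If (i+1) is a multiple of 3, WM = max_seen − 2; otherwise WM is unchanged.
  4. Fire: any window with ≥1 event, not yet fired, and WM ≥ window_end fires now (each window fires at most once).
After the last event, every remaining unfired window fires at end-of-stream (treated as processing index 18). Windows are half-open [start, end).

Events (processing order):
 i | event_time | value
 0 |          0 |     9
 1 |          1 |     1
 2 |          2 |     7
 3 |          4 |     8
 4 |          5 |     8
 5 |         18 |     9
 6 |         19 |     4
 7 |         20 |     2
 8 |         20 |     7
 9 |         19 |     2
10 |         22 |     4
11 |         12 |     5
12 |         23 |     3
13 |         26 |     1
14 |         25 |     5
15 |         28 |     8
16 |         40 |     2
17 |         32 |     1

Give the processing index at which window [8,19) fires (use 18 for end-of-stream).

i=0 t=0 v=9: → [0,11); WM=−∞
i=1 t=1 v=1: → [0,11); WM=−∞
i=2 t=2 v=7: → [2,13),[0,11); WM=0
i=3 t=4 v=8: → [4,15),[2,13),[0,11); WM=0
i=4 t=5 v=8: → [4,15),[2,13),[0,11); WM=0
i=5 t=18 v=9: → [18,29),[16,27),[14,25),[12,23),[10,21),[8,19); WM=16; [0,11) fires=5 [2,13) fires=3 [4,15) fires=2
i=6 t=19 v=4: → [18,29),[16,27),[14,25),[12,23),[10,21); WM=16
i=7 t=20 v=2: → [20,31),[18,29),[16,27),[14,25),[12,23),[10,21); WM=16
i=8 t=20 v=7: → [20,31),[18,29),[16,27),[14,25),[12,23),[10,21); WM=18
i=9 t=19 v=2: → [18,29),[16,27),[14,25),[12,23),[10,21); WM=18
i=10 t=22 v=4: → [22,33),[20,31),[18,29),[16,27),[14,25),[12,23); WM=18
i=11 t=12 v=5: DROP (t<18-3); WM=20; [8,19) fires=1
i=12 t=23 v=3: → [22,33),[20,31),[18,29),[16,27),[14,25); WM=20
i=13 t=26 v=1: → [26,37),[24,35),[22,33),[20,31),[18,29),[16,27); WM=20
i=14 t=25 v=5: → [24,35),[22,33),[20,31),[18,29),[16,27); WM=24; [10,21) fires=5 [12,23) fires=6
i=15 t=28 v=8: → [28,39),[26,37),[24,35),[22,33),[20,31),[18,29); WM=24
i=16 t=40 v=2: → [40,51),[38,49),[36,47),[34,45),[32,43),[30,41); WM=24
i=17 t=32 v=1: → [32,43),[30,41),[28,39),[26,37),[24,35),[22,33); WM=38; [14,25) fires=7 [16,27) fires=9 [18,29) fires=10 [20,31) fires=7 [22,33) fires=6 [24,35) fires=4 [26,37) fires=3

11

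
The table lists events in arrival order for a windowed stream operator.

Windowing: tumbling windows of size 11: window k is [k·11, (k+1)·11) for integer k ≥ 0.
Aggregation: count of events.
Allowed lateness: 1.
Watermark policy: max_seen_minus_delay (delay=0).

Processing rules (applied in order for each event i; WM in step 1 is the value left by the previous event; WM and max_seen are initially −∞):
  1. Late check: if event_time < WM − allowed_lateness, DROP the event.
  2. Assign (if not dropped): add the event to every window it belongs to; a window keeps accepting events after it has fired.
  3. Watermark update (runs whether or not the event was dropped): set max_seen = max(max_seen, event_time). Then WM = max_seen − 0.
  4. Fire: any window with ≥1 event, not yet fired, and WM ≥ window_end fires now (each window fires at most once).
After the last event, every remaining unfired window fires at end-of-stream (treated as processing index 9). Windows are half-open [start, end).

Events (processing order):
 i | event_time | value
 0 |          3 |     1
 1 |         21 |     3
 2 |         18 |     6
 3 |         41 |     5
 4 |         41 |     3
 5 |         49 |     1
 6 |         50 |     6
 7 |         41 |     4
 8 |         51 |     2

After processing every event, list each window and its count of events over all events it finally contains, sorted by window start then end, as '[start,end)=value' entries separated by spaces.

i=0 t=3 v=1: → [0,11); WM=3
i=1 t=21 v=3: → [11,22); WM=21; [0,11) fires=1
i=2 t=18 v=6: DROP (t<21-1); WM=21
i=3 t=41 v=5: → [33,44); WM=41; [11,22) fires=1
i=4 t=41 v=3: → [33,44); WM=41
i=5 t=49 v=1: → [44,55); WM=49; [33,44) fires=2
i=6 t=50 v=6: → [44,55); WM=50
i=7 t=41 v=4: DROP (t<50-1); WM=50
i=8 t=51 v=2: → [44,55); WM=51

[0,11)=1 [11,22)=1 [33,44)=2 [44,55)=3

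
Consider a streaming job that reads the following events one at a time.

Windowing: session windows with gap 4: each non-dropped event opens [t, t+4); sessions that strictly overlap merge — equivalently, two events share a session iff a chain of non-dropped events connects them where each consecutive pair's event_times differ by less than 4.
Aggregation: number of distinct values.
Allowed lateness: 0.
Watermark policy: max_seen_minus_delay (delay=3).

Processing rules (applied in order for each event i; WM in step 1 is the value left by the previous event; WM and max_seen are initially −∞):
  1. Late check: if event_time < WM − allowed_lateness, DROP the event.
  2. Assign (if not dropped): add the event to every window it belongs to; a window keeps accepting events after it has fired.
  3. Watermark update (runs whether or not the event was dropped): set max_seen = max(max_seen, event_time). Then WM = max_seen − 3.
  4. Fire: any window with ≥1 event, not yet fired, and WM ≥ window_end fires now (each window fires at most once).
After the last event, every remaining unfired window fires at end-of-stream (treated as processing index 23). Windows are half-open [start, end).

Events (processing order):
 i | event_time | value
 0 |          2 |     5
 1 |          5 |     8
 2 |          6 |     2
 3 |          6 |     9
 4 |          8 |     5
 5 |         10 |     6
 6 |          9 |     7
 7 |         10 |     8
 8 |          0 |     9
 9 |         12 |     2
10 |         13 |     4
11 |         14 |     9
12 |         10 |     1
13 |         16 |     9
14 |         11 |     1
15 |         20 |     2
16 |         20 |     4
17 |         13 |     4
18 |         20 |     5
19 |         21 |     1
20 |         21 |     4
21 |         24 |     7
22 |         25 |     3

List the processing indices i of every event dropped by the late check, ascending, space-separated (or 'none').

8 12 14 17

i=0 t=2 v=5: → [2,6); WM=-1
i=1 t=5 v=8: → [2,9); WM=2
i=2 t=6 v=2: → [2,10); WM=3
i=3 t=6 v=9: → [2,10); WM=3
i=4 t=8 v=5: → [2,12); WM=5
i=5 t=10 v=6: → [2,14); WM=7
i=6 t=9 v=7: → [2,14); WM=7
i=7 t=10 v=8: → [2,14); WM=7
i=8 t=0 v=9: DROP (t<7-0); WM=7
i=9 t=12 v=2: → [2,16); WM=9
i=10 t=13 v=4: → [2,17); WM=10
i=11 t=14 v=9: → [2,18); WM=11
i=12 t=10 v=1: DROP (t<11-0); WM=11
i=13 t=16 v=9: → [2,20); WM=13
i=14 t=11 v=1: DROP (t<13-0); WM=13
i=15 t=20 v=2: → [20,24); WM=17
i=16 t=20 v=4: → [20,24); WM=17
i=17 t=13 v=4: DROP (t<17-0); WM=17
i=18 t=20 v=5: → [20,24); WM=17
i=19 t=21 v=1: → [20,25); WM=18
i=20 t=21 v=4: → [20,25); WM=18
i=21 t=24 v=7: → [20,28); WM=21
i=22 t=25 v=3: → [20,29); WM=22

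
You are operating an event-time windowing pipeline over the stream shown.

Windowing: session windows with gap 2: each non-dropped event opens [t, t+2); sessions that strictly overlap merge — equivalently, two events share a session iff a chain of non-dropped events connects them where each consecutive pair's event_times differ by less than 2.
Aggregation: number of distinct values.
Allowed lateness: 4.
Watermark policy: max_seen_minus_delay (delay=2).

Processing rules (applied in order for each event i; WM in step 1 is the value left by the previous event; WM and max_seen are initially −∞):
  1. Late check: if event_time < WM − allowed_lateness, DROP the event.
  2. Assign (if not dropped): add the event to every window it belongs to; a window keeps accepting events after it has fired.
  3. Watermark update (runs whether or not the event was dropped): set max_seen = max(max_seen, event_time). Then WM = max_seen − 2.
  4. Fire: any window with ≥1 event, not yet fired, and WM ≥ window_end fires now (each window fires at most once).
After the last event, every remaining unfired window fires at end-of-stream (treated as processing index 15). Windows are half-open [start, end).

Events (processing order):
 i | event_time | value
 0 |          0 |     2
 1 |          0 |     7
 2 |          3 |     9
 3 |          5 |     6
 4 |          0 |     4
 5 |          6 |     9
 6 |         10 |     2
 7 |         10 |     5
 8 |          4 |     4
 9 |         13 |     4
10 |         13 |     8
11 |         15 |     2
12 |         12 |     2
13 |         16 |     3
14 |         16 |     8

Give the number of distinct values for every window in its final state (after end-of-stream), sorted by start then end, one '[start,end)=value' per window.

[0,2)=3 [3,8)=3 [10,12)=2 [12,15)=3 [15,18)=3

i=0 t=0 v=2: → [0,2); WM=-2
i=1 t=0 v=7: → [0,2); WM=-2
i=2 t=3 v=9: → [3,5); WM=1
i=3 t=5 v=6: → [5,7); WM=3
i=4 t=0 v=4: → [0,2); WM=3
i=5 t=6 v=9: → [5,8); WM=4
i=6 t=10 v=2: → [10,12); WM=8
i=7 t=10 v=5: → [10,12); WM=8
i=8 t=4 v=4: → [3,8); WM=8
i=9 t=13 v=4: → [13,15); WM=11
i=10 t=13 v=8: → [13,15); WM=11
i=11 t=15 v=2: → [15,17); WM=13
i=12 t=12 v=2: → [12,15); WM=13
i=13 t=16 v=3: → [15,18); WM=14
i=14 t=16 v=8: → [15,18); WM=14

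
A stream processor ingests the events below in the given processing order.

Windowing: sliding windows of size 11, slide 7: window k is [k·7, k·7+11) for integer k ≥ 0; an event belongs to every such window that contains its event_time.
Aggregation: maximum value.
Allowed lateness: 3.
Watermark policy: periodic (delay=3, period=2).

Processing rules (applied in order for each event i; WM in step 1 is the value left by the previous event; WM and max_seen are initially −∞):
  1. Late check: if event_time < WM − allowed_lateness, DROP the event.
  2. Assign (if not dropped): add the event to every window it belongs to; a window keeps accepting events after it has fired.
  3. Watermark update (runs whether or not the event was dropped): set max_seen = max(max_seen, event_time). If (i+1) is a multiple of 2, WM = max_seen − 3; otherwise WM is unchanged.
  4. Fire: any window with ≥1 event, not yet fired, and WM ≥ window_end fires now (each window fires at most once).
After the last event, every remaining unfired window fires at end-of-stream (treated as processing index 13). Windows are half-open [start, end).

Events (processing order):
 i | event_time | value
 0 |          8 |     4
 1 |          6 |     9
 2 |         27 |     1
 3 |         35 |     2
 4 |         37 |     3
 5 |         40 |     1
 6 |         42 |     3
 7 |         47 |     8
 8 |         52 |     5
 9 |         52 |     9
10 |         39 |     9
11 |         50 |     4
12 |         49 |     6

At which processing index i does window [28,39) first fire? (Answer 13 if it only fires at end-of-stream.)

7

i=0 t=8 v=4: → [7,18),[0,11); WM=−∞
i=1 t=6 v=9: → [0,11); WM=5
i=2 t=27 v=1: → [21,32); WM=5
i=3 t=35 v=2: → [35,46),[28,39); WM=32; [0,11) fires=9 [7,18) fires=4 [21,32) fires=1
i=4 t=37 v=3: → [35,46),[28,39); WM=32
i=5 t=40 v=1: → [35,46); WM=37
i=6 t=42 v=3: → [42,53),[35,46); WM=37
i=7 t=47 v=8: → [42,53); WM=44; [28,39) fires=3
i=8 t=52 v=5: → [49,60),[42,53); WM=44
i=9 t=52 v=9: → [49,60),[42,53); WM=49; [35,46) fires=3
i=10 t=39 v=9: DROP (t<49-3); WM=49
i=11 t=50 v=4: → [49,60),[42,53); WM=49
i=12 t=49 v=6: → [49,60),[42,53); WM=49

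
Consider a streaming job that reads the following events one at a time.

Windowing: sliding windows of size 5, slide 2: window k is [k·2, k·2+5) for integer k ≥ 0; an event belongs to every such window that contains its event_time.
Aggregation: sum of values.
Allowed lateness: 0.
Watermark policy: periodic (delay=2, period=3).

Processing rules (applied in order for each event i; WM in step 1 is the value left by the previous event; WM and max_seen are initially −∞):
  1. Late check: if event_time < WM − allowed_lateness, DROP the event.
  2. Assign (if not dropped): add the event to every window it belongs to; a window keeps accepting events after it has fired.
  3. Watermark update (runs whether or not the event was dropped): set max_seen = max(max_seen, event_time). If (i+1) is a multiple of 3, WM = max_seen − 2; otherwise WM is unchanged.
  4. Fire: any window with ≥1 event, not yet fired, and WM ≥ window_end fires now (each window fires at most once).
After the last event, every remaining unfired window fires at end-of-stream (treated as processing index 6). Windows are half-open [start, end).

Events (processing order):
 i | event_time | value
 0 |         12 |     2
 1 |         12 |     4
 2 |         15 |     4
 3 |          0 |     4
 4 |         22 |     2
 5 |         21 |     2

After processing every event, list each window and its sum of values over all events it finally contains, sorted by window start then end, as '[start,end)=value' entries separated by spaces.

i=0 t=12 v=2: → [12,17),[10,15),[8,13); WM=−∞
i=1 t=12 v=4: → [12,17),[10,15),[8,13); WM=−∞
i=2 t=15 v=4: → [14,19),[12,17); WM=13; [8,13) fires=6
i=3 t=0 v=4: DROP (t<13-0); WM=13
i=4 t=22 v=2: → [22,27),[20,25),[18,23); WM=13
i=5 t=21 v=2: → [20,25),[18,23); WM=20; [10,15) fires=6 [12,17) fires=10 [14,19) fires=4

[8,13)=6 [10,15)=6 [12,17)=10 [14,19)=4 [18,23)=4 [20,25)=4 [22,27)=2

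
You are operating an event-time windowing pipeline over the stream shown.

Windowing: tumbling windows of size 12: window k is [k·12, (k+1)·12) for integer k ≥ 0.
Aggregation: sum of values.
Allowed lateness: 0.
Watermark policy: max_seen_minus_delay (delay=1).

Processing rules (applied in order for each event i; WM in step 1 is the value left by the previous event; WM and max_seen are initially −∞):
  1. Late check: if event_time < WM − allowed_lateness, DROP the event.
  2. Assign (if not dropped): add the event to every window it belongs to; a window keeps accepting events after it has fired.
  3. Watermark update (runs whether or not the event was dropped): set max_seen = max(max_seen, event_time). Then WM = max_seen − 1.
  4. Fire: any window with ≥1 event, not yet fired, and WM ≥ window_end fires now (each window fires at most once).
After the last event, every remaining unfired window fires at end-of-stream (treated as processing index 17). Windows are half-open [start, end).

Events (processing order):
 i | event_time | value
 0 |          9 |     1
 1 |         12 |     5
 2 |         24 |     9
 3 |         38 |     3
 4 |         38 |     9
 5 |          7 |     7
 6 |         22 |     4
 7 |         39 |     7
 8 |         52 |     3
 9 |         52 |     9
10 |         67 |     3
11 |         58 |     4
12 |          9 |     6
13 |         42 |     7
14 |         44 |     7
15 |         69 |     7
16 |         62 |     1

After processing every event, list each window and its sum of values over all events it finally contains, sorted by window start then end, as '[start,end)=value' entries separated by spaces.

[0,12)=1 [12,24)=5 [24,36)=9 [36,48)=19 [48,60)=12 [60,72)=10

i=0 t=9 v=1: → [0,12); WM=8
i=1 t=12 v=5: → [12,24); WM=11
i=2 t=24 v=9: → [24,36); WM=23; [0,12) fires=1
i=3 t=38 v=3: → [36,48); WM=37; [12,24) fires=5 [24,36) fires=9
i=4 t=38 v=9: → [36,48); WM=37
i=5 t=7 v=7: DROP (t<37-0); WM=37
i=6 t=22 v=4: DROP (t<37-0); WM=37
i=7 t=39 v=7: → [36,48); WM=38
i=8 t=52 v=3: → [48,60); WM=51; [36,48) fires=19
i=9 t=52 v=9: → [48,60); WM=51
i=10 t=67 v=3: → [60,72); WM=66; [48,60) fires=12
i=11 t=58 v=4: DROP (t<66-0); WM=66
i=12 t=9 v=6: DROP (t<66-0); WM=66
i=13 t=42 v=7: DROP (t<66-0); WM=66
i=14 t=44 v=7: DROP (t<66-0); WM=66
i=15 t=69 v=7: → [60,72); WM=68
i=16 t=62 v=1: DROP (t<68-0); WM=68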